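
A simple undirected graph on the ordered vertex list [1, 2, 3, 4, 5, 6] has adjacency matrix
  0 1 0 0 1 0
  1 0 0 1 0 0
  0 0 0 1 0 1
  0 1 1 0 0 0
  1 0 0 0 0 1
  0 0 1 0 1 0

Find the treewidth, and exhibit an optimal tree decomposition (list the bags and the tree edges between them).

Every bag has size at most 3, so the width is 3 − 1 = 2 and tw(G) ≤ 2. For the lower bound, G contains the cycle 6–5–1–2–4–3–6, so G is not a forest; only forests have treewidth ≤ 1, hence tw(G) ≥ 2. Hence tw(G) = 2 exactly.

Treewidth 2.
One such decomposition:
Bags: B1 = {1, 5, 6}  B2 = {1, 2, 6}  B3 = {2, 4, 6}  B4 = {3, 4, 6}
Tree: B1–B2, B2–B3, B3–B4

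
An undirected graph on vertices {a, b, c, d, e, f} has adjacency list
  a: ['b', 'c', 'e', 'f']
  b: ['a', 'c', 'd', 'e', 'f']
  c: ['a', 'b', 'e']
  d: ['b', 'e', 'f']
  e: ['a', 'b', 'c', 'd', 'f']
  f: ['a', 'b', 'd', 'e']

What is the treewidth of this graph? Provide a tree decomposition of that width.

Each bag holds 4 vertices, so the decomposition has width 3, which upper-bounds the treewidth. On the other hand G contains the 4-clique {a, b, c, e}. A clique must lie in a single bag of any decomposition, so no decomposition can have width below 3. Therefore the treewidth is 3.

Treewidth 3.
Bags: B1 = {b, d, e, f}  B2 = {a, b, e, f}  B3 = {a, b, c, e}
Tree: B1–B2, B2–B3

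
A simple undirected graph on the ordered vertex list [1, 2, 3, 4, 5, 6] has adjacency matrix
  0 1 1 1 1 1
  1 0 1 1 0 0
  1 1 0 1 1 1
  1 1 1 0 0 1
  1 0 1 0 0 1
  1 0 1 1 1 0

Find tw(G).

A width-3 tree decomposition is:
Bags: B1 = {1, 3, 5, 6}  B2 = {1, 3, 4, 6}  B3 = {1, 2, 3, 4}
Tree: B1–B2, B2–B3
Each bag holds 4 vertices, so the decomposition has width 3, which upper-bounds the treewidth. Conversely, {1, 2, 3, 4} is a clique of size 4, and the vertices of any clique must share a bag in every tree decomposition; so some bag has ≥ 4 vertices and tw(G) ≥ 3. Therefore the treewidth is 3.

3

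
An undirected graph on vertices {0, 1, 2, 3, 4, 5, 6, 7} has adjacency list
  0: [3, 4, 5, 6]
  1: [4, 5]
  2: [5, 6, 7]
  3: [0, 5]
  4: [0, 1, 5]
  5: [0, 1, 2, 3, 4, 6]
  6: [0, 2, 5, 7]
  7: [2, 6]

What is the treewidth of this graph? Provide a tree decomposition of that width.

Treewidth 2.
Bags: B1 = {2, 5, 6}  B2 = {0, 5, 6}  B3 = {0, 4, 5}  B4 = {2, 6, 7}  B5 = {0, 3, 5}  B6 = {1, 4, 5}
Tree: B1–B2, B2–B3, B1–B4, B2–B5, B3–B6

The largest bag has 3 vertices, giving width 2; this decomposition certifies tw(G) ≤ 2. Conversely, {0, 3, 5} is a clique of size 3, and the vertices of any clique must share a bag in every tree decomposition; so some bag has ≥ 3 vertices and tw(G) ≥ 2. Therefore the treewidth is 2.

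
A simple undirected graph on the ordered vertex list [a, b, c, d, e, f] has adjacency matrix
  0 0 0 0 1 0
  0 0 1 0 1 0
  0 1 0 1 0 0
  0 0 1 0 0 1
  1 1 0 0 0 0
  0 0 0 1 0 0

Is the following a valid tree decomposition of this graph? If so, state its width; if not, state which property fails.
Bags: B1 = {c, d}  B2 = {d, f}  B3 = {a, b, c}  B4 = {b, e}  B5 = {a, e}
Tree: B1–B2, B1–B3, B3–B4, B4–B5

A tree decomposition must satisfy three properties: every vertex lies in some bag; for every edge, both endpoints lie together in some bag; and for every vertex, the bags containing it form a connected subtree. Here bags containing vertex a are not connected in the tree, so the decomposition is invalid.

No — bags containing vertex a are not connected in the tree.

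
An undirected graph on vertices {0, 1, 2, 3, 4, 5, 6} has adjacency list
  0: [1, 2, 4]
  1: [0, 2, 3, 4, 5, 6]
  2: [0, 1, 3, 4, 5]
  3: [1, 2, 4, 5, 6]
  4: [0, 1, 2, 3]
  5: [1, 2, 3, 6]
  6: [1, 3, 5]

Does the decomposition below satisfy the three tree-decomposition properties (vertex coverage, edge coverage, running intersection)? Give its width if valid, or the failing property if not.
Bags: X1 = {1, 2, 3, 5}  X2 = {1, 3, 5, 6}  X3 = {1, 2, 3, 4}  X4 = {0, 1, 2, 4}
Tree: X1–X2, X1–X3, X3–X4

Yes; width 3.

Checking the three conditions: (i) the bags cover all of {0, 1, 2, 3, 4, 5, 6}; (ii) for each edge, some bag contains both endpoints; (iii) the bags containing any fixed vertex form a subtree. All hold, so the decomposition is valid with width 4 − 1 = 3.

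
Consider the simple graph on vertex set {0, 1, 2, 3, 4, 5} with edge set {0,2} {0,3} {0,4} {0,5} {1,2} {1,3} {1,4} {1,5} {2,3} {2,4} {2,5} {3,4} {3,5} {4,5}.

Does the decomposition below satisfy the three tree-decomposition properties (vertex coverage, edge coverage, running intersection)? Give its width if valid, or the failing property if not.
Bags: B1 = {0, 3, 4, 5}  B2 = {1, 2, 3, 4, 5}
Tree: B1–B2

No — edge (2,0) lies in no bag.

A tree decomposition must satisfy three properties: every vertex lies in some bag; for every edge, both endpoints lie together in some bag; and for every vertex, the bags containing it form a connected subtree. Here edge (2,0) lies in no bag, so the decomposition is invalid.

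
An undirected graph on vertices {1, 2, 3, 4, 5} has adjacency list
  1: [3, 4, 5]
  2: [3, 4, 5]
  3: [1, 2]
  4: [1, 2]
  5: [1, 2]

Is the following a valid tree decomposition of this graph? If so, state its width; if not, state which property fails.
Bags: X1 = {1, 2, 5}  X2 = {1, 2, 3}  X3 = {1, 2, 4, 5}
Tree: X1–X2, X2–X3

No — bags containing vertex 5 are not connected in the tree.

A tree decomposition must satisfy three properties: every vertex lies in some bag; for every edge, both endpoints lie together in some bag; and for every vertex, the bags containing it form a connected subtree. Here bags containing vertex 5 are not connected in the tree, so the decomposition is invalid.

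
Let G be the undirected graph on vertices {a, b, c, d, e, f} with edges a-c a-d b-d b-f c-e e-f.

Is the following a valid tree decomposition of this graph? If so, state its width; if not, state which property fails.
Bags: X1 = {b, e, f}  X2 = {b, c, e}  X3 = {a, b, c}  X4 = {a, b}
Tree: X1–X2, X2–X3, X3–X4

A tree decomposition must satisfy three properties: every vertex lies in some bag; for every edge, both endpoints lie together in some bag; and for every vertex, the bags containing it form a connected subtree. Here vertex d appears in no bag, so the decomposition is invalid.

No — vertex d appears in no bag.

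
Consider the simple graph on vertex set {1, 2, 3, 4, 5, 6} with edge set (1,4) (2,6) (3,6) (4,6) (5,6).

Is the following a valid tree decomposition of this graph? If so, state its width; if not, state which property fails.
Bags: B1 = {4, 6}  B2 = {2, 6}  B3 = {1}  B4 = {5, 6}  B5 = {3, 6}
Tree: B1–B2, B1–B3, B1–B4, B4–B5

A tree decomposition must satisfy three properties: every vertex lies in some bag; for every edge, both endpoints lie together in some bag; and for every vertex, the bags containing it form a connected subtree. Here edge (4,1) lies in no bag, so the decomposition is invalid.

No — edge (4,1) lies in no bag.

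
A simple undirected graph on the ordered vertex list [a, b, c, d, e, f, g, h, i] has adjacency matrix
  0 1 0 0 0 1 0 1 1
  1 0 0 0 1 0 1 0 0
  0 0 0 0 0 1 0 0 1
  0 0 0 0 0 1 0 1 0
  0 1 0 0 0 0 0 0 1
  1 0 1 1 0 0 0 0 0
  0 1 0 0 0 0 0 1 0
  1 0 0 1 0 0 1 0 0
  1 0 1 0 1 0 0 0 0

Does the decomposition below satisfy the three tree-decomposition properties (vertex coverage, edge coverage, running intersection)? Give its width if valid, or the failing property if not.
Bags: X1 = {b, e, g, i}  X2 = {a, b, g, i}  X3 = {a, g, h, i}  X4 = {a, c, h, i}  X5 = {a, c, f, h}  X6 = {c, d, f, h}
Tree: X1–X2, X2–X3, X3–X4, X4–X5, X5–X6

Yes; width 3.

Every vertex of G appears in some bag (union = {a, b, c, d, e, f, g, h, i}); every edge is covered by a bag; and for each vertex v the set of bags containing v is connected in the bag tree. The decomposition is therefore valid. The largest bag has 4 vertices, so the width is 3.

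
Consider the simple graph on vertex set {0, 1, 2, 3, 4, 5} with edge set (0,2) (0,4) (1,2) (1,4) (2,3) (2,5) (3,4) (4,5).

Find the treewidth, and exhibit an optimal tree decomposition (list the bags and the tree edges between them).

Each bag holds 3 vertices, so the decomposition has width 2, which upper-bounds the treewidth. For the lower bound, G contains the cycle 0–2–1–4–0, so G is not a forest; only forests have treewidth ≤ 1, hence tw(G) ≥ 2. Combining the bounds, tw(G) = 2.

Treewidth 2.
Bags: B1 = {0, 2, 4}  B2 = {1, 2, 4}  B3 = {2, 4, 5}  B4 = {2, 3, 4}
Tree: B1–B2, B2–B3, B3–B4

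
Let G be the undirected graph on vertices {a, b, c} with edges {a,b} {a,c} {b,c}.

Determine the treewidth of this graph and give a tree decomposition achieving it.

With just one bag of size 3, the width is 3 − 1 = 2, so tw(G) ≤ 2. On the other hand G contains the 3-clique {a, b, c}. A clique must lie in a single bag of any decomposition, so no decomposition can have width below 2. Hence tw(G) = 2 exactly.

Treewidth 2.
Bags: B1 = {a, b, c}
Tree: (single bag)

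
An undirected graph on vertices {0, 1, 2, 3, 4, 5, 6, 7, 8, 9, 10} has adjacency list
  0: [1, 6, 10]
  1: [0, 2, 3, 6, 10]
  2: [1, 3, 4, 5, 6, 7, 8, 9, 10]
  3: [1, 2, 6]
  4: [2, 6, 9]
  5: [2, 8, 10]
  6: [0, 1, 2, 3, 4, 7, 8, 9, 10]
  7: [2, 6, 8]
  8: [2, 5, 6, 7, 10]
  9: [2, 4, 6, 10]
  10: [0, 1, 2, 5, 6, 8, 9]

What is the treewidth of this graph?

A width-3 tree decomposition is:
Bags: B1 = {1, 2, 6, 10}  B2 = {0, 1, 6, 10}  B3 = {2, 6, 9, 10}  B4 = {2, 6, 8, 10}  B5 = {1, 2, 3, 6}  B6 = {2, 6, 7, 8}  B7 = {2, 4, 6, 9}  B8 = {2, 5, 8, 10}
Tree: B1–B2, B1–B3, B1–B4, B1–B5, B4–B6, B3–B7, B4–B8
Every bag has size at most 4, so the width is 4 − 1 = 3 and tw(G) ≤ 3. For the lower bound, the 4 vertices {0, 1, 6, 10} are pairwise adjacent, and any tree decomposition puts a clique entirely inside one bag — forcing width ≥ 3. Hence tw(G) = 3 exactly.

3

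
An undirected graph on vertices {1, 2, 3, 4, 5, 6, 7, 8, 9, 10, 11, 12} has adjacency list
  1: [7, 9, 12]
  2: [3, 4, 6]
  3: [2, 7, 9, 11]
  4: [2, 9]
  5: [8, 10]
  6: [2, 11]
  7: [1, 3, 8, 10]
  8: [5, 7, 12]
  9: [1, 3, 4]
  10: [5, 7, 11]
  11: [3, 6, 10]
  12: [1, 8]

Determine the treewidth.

3

A width-3 tree decomposition is:
Bags: B1 = {5, 8, 10, 12}  B2 = {7, 8, 10, 12}  B3 = {1, 7, 10, 12}  B4 = {1, 7, 10, 11}  B5 = {1, 3, 7, 11}  B6 = {1, 3, 9, 11}  B7 = {3, 6, 9, 11}  B8 = {2, 3, 6, 9}  B9 = {2, 4, 6, 9}
Tree: B1–B2, B2–B3, B3–B4, B4–B5, B5–B6, B6–B7, B7–B8, B8–B9
The largest bag has 4 vertices, giving width 3; this decomposition certifies tw(G) ≤ 3. For the lower bound: the 4 vertex sets {5,8,12}, {10}, {7}, {1,3,9,11} are disjoint, each induces a connected subgraph, and every pair is joined by at least one edge of G. Contracting each set to a single vertex therefore yields K_{4} as a minor, and since treewidth is minor-monotone, tw(G) ≥ tw(K_{4}) = 3. The upper and lower bounds meet at 3, so that is the treewidth.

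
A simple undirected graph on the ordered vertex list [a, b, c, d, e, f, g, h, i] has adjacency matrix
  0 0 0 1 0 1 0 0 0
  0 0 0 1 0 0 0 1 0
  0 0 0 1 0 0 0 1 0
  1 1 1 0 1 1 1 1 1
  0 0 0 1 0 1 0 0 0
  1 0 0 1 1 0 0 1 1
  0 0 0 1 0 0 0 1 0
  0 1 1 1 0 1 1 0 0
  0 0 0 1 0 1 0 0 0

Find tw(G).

A width-2 tree decomposition is:
Bags: B1 = {d, f, h}  B2 = {d, e, f}  B3 = {c, d, h}  B4 = {d, f, i}  B5 = {a, d, f}  B6 = {d, g, h}  B7 = {b, d, h}
Tree: B1–B2, B1–B3, B1–B4, B2–B5, B3–B6, B1–B7
The largest bag has 3 vertices, giving width 2; this decomposition certifies tw(G) ≤ 2. For the lower bound, the 3 vertices {d, g, h} are pairwise adjacent, and any tree decomposition puts a clique entirely inside one bag — forcing width ≥ 2. Hence tw(G) = 2 exactly.

2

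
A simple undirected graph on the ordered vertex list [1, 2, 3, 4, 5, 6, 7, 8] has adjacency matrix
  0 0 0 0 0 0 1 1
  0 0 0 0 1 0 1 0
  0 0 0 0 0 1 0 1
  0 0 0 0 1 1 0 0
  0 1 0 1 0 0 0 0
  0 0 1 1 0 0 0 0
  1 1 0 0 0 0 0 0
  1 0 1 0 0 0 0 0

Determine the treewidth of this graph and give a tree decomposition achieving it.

Treewidth 2.
Bags: B1 = {2, 4, 5}  B2 = {2, 4, 7}  B3 = {1, 4, 7}  B4 = {1, 4, 8}  B5 = {3, 4, 8}  B6 = {3, 4, 6}
Tree: B1–B2, B2–B3, B3–B4, B4–B5, B5–B6

The largest bag has 3 vertices, giving width 2; this decomposition certifies tw(G) ≤ 2. Since 4–5–2–7–1–8–3–6–4 is a cycle in G, G is not acyclic. Forests are exactly the graphs of treewidth ≤ 1, so tw(G) ≥ 2. Therefore the treewidth is 2.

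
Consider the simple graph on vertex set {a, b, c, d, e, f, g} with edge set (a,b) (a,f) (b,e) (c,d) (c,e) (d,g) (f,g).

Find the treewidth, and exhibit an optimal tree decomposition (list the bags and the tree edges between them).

Every bag has size at most 3, so the width is 3 − 1 = 2 and tw(G) ≤ 2. Since b–a–f–g–d–c–e–b is a cycle in G, G is not acyclic. Forests are exactly the graphs of treewidth ≤ 1, so tw(G) ≥ 2. Combining the bounds, tw(G) = 2.

Treewidth 2.
Bags: B1 = {a, b, f}  B2 = {b, f, g}  B3 = {b, d, g}  B4 = {b, c, d}  B5 = {b, c, e}
Tree: B1–B2, B2–B3, B3–B4, B4–B5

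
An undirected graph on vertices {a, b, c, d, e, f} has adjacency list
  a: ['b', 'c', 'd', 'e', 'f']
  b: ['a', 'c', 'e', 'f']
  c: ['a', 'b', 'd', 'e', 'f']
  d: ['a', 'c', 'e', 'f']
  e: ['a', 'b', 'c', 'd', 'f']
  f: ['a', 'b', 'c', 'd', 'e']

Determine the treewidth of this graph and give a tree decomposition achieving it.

Each bag holds 5 vertices, so the decomposition has width 4, which upper-bounds the treewidth. Conversely, {a, c, d, e, f} is a clique of size 5, and the vertices of any clique must share a bag in every tree decomposition; so some bag has ≥ 5 vertices and tw(G) ≥ 4. Therefore the treewidth is 4.

Treewidth 4.
One such decomposition:
Bags: B1 = {a, c, d, e, f}  B2 = {a, b, c, e, f}
Tree: B1–B2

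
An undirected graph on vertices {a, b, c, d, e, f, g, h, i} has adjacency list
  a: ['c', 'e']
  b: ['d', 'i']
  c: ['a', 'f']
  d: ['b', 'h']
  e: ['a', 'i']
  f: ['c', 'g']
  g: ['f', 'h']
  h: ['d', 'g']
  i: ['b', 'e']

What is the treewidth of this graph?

2

A width-2 tree decomposition is:
Bags: B1 = {d, g, h}  B2 = {b, d, g}  B3 = {b, g, i}  B4 = {e, g, i}  B5 = {a, e, g}  B6 = {a, c, g}  B7 = {c, f, g}
Tree: B1–B2, B2–B3, B3–B4, B4–B5, B5–B6, B6–B7
Every bag has size at most 3, so the width is 3 − 1 = 2 and tw(G) ≤ 2. The edges g–h–d–b–i–e–a–c–f–g form a cycle, so G is not a tree and its treewidth is at least 2. Hence tw(G) = 2 exactly.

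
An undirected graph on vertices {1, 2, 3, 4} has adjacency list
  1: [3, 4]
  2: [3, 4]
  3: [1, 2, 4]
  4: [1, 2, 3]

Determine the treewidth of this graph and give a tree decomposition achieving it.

Treewidth 2.
One optimal decomposition is:
Bags: B1 = {1, 3, 4}  B2 = {2, 3, 4}
Tree: B1–B2

The largest bag has 3 vertices, giving width 2; this decomposition certifies tw(G) ≤ 2. Conversely, {1, 3, 4} is a clique of size 3, and the vertices of any clique must share a bag in every tree decomposition; so some bag has ≥ 3 vertices and tw(G) ≥ 2. Therefore the treewidth is 2.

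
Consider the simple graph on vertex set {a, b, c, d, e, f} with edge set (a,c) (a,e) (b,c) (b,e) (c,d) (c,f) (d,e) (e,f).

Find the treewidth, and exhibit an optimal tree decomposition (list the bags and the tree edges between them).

The largest bag has 3 vertices, giving width 2; this decomposition certifies tw(G) ≤ 2. The edges c–b–e–d–c form a cycle, so G is not a tree and its treewidth is at least 2. The upper and lower bounds meet at 2, so that is the treewidth.

Treewidth 2.
One such decomposition:
Bags: B1 = {b, c, e}  B2 = {c, d, e}  B3 = {c, e, f}  B4 = {a, c, e}
Tree: B1–B2, B2–B3, B3–B4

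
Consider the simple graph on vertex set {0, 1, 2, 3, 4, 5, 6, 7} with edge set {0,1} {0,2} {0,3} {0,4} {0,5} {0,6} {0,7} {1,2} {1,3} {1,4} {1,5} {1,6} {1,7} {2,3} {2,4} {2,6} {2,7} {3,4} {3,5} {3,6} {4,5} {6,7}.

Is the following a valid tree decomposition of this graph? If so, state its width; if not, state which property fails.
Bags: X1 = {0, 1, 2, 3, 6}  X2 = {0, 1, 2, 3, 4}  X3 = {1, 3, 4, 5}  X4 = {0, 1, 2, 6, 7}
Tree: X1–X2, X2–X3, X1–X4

No — edge (0,5) lies in no bag.

A tree decomposition must satisfy three properties: every vertex lies in some bag; for every edge, both endpoints lie together in some bag; and for every vertex, the bags containing it form a connected subtree. Here edge (0,5) lies in no bag, so the decomposition is invalid.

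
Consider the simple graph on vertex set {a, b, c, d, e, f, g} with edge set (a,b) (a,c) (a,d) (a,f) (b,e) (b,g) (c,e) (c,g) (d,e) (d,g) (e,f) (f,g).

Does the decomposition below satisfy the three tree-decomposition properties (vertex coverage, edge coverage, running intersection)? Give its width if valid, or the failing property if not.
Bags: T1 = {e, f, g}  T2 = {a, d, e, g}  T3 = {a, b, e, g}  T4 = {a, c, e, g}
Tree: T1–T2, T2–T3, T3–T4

A tree decomposition must satisfy three properties: every vertex lies in some bag; for every edge, both endpoints lie together in some bag; and for every vertex, the bags containing it form a connected subtree. Here edge (a,f) lies in no bag, so the decomposition is invalid.

No — edge (a,f) lies in no bag.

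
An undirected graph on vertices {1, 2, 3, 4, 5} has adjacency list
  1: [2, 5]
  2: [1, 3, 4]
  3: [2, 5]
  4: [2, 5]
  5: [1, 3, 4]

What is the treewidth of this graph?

A width-2 tree decomposition is:
Bags: B1 = {1, 2, 5}  B2 = {2, 4, 5}  B3 = {2, 3, 5}
Tree: B1–B2, B2–B3
The largest bag has 3 vertices, giving width 2; this decomposition certifies tw(G) ≤ 2. For the lower bound, G contains the cycle 5–1–2–4–5, so G is not a forest; only forests have treewidth ≤ 1, hence tw(G) ≥ 2. Combining the bounds, tw(G) = 2.

2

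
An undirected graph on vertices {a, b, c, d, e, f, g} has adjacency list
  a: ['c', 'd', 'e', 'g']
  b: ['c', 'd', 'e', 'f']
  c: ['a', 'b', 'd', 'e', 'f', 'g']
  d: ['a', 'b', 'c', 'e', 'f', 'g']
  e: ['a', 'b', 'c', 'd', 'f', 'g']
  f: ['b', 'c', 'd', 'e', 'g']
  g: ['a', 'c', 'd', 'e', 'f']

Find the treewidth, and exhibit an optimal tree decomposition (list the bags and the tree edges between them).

The largest bag has 5 vertices, giving width 4; this decomposition certifies tw(G) ≤ 4. For the lower bound, the 5 vertices {c, d, e, f, g} are pairwise adjacent, and any tree decomposition puts a clique entirely inside one bag — forcing width ≥ 4. Hence tw(G) = 4 exactly.

Treewidth 4.
One such decomposition:
Bags: B1 = {c, d, e, f, g}  B2 = {b, c, d, e, f}  B3 = {a, c, d, e, g}
Tree: B1–B2, B1–B3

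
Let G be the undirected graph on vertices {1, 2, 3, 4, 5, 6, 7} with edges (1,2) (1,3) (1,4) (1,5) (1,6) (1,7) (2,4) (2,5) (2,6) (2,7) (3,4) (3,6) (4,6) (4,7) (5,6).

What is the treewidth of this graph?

3

A width-3 tree decomposition is:
Bags: B1 = {1, 2, 5, 6}  B2 = {1, 2, 4, 6}  B3 = {1, 3, 4, 6}  B4 = {1, 2, 4, 7}
Tree: B1–B2, B2–B3, B2–B4
Each bag holds 4 vertices, so the decomposition has width 3, which upper-bounds the treewidth. For the lower bound, the 4 vertices {1, 2, 4, 6} are pairwise adjacent, and any tree decomposition puts a clique entirely inside one bag — forcing width ≥ 3. Therefore the treewidth is 3.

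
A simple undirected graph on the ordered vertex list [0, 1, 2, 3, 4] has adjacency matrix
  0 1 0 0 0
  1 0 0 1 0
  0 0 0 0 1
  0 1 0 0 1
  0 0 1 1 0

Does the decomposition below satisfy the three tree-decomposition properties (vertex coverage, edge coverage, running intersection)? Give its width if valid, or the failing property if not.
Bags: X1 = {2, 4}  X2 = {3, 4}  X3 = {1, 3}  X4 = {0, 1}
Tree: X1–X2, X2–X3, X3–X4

Yes; width 1.

Every vertex of G appears in some bag (union = {0, 1, 2, 3, 4}); every edge is covered by a bag; and for each vertex v the set of bags containing v is connected in the bag tree. The decomposition is therefore valid. The largest bag has 2 vertices, so the width is 1.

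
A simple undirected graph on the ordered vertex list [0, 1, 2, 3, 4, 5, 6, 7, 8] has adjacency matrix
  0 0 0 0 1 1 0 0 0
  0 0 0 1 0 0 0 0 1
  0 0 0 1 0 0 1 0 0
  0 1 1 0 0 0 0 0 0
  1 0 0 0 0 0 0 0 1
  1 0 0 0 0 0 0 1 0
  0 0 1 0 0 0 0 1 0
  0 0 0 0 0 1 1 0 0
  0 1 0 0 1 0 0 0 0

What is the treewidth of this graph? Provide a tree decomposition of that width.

Treewidth 2.
Bags: B1 = {2, 6, 7}  B2 = {2, 3, 7}  B3 = {1, 3, 7}  B4 = {1, 7, 8}  B5 = {4, 7, 8}  B6 = {0, 4, 7}  B7 = {0, 5, 7}
Tree: B1–B2, B2–B3, B3–B4, B4–B5, B5–B6, B6–B7

Every bag has size at most 3, so the width is 3 − 1 = 2 and tw(G) ≤ 2. Since 7–6–2–3–1–8–4–0–5–7 is a cycle in G, G is not acyclic. Forests are exactly the graphs of treewidth ≤ 1, so tw(G) ≥ 2. Combining the bounds, tw(G) = 2.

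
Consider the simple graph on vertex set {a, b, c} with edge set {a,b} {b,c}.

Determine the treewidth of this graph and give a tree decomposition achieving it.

Each bag holds 2 vertices, so the decomposition has width 1, which upper-bounds the treewidth. Any graph with an edge has treewidth ≥ 1, and G has the edge b–c. The upper and lower bounds meet at 1, so that is the treewidth.

Treewidth 1.
One such decomposition:
Bags: B1 = {b, c}  B2 = {a, b}
Tree: B1–B2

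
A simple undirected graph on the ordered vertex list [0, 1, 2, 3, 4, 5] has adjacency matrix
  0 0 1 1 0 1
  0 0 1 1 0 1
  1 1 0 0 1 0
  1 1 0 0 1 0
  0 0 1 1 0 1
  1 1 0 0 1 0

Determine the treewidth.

A width-3 tree decomposition is:
Bags: B1 = {0, 2, 3, 5}  B2 = {1, 2, 3, 5}  B3 = {2, 3, 4, 5}
Tree: B1–B2, B2–B3
Each bag holds 4 vertices, so the decomposition has width 3, which upper-bounds the treewidth. For the lower bound: the 4 vertex sets {0,2}, {1,5}, {3}, {4} are disjoint, each induces a connected subgraph, and every pair is joined by at least one edge of G. Contracting each set to a single vertex therefore yields K_{4} as a minor, and since treewidth is minor-monotone, tw(G) ≥ tw(K_{4}) = 3. Hence tw(G) = 3 exactly.

3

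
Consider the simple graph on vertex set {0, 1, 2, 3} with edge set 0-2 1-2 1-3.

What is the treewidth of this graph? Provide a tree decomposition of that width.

Every bag has size at most 2, so the width is 2 − 1 = 1 and tw(G) ≤ 1. G has an edge, so its treewidth is at least 1. Combining the bounds, tw(G) = 1.

Treewidth 1.
One such decomposition:
Bags: B1 = {0, 2}  B2 = {1, 2}  B3 = {1, 3}
Tree: B1–B2, B2–B3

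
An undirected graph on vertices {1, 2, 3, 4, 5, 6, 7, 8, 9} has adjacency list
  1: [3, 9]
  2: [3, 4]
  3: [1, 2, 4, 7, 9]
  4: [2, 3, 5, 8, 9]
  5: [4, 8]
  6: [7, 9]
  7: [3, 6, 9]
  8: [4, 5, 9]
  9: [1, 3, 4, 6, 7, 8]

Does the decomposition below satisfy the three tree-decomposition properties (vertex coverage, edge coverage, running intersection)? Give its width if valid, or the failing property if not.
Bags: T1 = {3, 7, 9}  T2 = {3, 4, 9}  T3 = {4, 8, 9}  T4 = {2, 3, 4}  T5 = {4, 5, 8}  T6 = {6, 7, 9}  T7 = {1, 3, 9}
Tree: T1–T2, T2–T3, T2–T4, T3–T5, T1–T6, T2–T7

Yes; width 2.

Every vertex of G appears in some bag (union = {1, 2, 3, 4, 5, 6, 7, 8, 9}); every edge is covered by a bag; and for each vertex v the set of bags containing v is connected in the bag tree. The decomposition is therefore valid. The largest bag has 3 vertices, so the width is 2.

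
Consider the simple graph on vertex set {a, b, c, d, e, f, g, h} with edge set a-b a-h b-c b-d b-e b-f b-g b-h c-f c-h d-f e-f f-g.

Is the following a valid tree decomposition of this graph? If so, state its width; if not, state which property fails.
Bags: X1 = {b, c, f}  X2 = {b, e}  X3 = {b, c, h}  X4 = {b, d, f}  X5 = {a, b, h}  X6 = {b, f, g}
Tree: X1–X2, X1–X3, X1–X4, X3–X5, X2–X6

No — edge (f,e) lies in no bag.

A tree decomposition must satisfy three properties: every vertex lies in some bag; for every edge, both endpoints lie together in some bag; and for every vertex, the bags containing it form a connected subtree. Here edge (f,e) lies in no bag, so the decomposition is invalid.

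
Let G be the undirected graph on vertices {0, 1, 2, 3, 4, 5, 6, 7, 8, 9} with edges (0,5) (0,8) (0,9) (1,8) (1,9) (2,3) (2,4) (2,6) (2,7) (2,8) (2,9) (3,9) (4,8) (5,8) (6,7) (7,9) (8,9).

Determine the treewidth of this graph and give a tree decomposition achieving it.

Treewidth 2.
One such decomposition:
Bags: B1 = {2, 8, 9}  B2 = {2, 4, 8}  B3 = {0, 8, 9}  B4 = {2, 3, 9}  B5 = {2, 7, 9}  B6 = {2, 6, 7}  B7 = {0, 5, 8}  B8 = {1, 8, 9}
Tree: B1–B2, B1–B3, B1–B4, B1–B5, B5–B6, B3–B7, B3–B8

The largest bag has 3 vertices, giving width 2; this decomposition certifies tw(G) ≤ 2. On the other hand G contains the 3-clique {0, 8, 9}. A clique must lie in a single bag of any decomposition, so no decomposition can have width below 2. Therefore the treewidth is 2.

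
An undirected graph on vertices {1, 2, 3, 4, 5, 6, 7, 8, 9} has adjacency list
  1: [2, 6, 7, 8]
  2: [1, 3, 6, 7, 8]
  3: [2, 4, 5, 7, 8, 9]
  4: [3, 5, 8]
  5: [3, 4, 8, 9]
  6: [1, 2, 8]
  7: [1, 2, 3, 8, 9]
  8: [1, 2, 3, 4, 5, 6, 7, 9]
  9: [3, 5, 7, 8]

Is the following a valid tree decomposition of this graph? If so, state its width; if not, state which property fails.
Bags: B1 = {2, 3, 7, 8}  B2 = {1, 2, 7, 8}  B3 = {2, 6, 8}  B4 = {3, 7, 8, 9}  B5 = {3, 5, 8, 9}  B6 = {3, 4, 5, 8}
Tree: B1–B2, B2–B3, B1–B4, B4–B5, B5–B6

A tree decomposition must satisfy three properties: every vertex lies in some bag; for every edge, both endpoints lie together in some bag; and for every vertex, the bags containing it form a connected subtree. Here edge (1,6) lies in no bag, so the decomposition is invalid.

No — edge (1,6) lies in no bag.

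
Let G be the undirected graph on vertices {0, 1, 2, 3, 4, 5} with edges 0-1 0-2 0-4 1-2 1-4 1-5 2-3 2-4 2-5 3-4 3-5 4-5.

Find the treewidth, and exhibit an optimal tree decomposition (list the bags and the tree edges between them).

Every bag has size at most 4, so the width is 4 − 1 = 3 and tw(G) ≤ 3. Conversely, {0, 1, 2, 4} is a clique of size 4, and the vertices of any clique must share a bag in every tree decomposition; so some bag has ≥ 4 vertices and tw(G) ≥ 3. Hence tw(G) = 3 exactly.

Treewidth 3.
One optimal decomposition is:
Bags: B1 = {1, 2, 4, 5}  B2 = {0, 1, 2, 4}  B3 = {2, 3, 4, 5}
Tree: B1–B2, B1–B3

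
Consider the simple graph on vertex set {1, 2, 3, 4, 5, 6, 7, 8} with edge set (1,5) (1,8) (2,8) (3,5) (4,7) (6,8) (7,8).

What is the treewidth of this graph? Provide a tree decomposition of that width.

Treewidth 1.
Bags: B1 = {1, 5}  B2 = {1, 8}  B3 = {7, 8}  B4 = {4, 7}  B5 = {2, 8}  B6 = {6, 8}  B7 = {3, 5}
Tree: B1–B2, B2–B3, B3–B4, B2–B5, B3–B6, B1–B7

Every bag has size at most 2, so the width is 2 − 1 = 1 and tw(G) ≤ 1. G has an edge, so its treewidth is at least 1. Hence tw(G) = 1 exactly.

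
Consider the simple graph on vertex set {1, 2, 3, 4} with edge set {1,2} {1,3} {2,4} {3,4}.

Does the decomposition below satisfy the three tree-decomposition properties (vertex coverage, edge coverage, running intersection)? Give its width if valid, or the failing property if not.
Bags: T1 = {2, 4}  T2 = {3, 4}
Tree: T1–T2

No — vertex 1 appears in no bag.

A tree decomposition must satisfy three properties: every vertex lies in some bag; for every edge, both endpoints lie together in some bag; and for every vertex, the bags containing it form a connected subtree. Here vertex 1 appears in no bag, so the decomposition is invalid.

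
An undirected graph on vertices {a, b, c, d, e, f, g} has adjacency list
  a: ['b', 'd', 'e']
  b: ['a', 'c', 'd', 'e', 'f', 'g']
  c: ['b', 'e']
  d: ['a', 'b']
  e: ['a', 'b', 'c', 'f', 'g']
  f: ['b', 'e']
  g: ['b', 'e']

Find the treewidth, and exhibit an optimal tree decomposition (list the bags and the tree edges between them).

The largest bag has 3 vertices, giving width 2; this decomposition certifies tw(G) ≤ 2. For the lower bound, the 3 vertices {a, b, d} are pairwise adjacent, and any tree decomposition puts a clique entirely inside one bag — forcing width ≥ 2. Therefore the treewidth is 2.

Treewidth 2.
One optimal decomposition is:
Bags: B1 = {b, e, f}  B2 = {b, c, e}  B3 = {a, b, e}  B4 = {a, b, d}  B5 = {b, e, g}
Tree: B1–B2, B2–B3, B3–B4, B1–B5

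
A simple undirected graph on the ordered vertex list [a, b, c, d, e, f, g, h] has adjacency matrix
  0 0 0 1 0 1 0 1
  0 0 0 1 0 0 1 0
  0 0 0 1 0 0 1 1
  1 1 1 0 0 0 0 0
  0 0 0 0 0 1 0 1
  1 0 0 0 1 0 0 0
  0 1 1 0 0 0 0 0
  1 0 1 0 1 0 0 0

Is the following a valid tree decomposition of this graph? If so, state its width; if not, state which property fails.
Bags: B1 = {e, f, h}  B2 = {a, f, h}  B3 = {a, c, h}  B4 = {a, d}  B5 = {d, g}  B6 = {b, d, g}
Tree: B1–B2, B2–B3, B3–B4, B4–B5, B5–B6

No — edge (c,d) lies in no bag.

A tree decomposition must satisfy three properties: every vertex lies in some bag; for every edge, both endpoints lie together in some bag; and for every vertex, the bags containing it form a connected subtree. Here edge (c,d) lies in no bag, so the decomposition is invalid.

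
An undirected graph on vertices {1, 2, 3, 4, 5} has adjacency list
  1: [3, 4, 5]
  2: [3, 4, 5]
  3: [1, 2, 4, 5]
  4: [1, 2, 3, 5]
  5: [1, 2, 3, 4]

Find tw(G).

3

A width-3 tree decomposition is:
Bags: B1 = {1, 3, 4, 5}  B2 = {2, 3, 4, 5}
Tree: B1–B2
Each bag holds 4 vertices, so the decomposition has width 3, which upper-bounds the treewidth. On the other hand G contains the 4-clique {1, 3, 4, 5}. A clique must lie in a single bag of any decomposition, so no decomposition can have width below 3. Therefore the treewidth is 3.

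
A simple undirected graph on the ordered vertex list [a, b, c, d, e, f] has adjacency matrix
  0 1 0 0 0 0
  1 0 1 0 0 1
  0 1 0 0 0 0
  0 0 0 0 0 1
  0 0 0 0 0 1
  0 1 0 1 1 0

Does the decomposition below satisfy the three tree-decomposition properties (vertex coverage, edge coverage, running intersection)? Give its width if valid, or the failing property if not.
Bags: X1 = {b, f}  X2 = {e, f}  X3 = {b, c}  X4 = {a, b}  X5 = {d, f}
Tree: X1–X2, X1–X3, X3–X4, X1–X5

Checking the three conditions: (i) the bags cover all of {a, b, c, d, e, f}; (ii) for each edge, some bag contains both endpoints; (iii) the bags containing any fixed vertex form a subtree. All hold, so the decomposition is valid with width 2 − 1 = 1.

Yes; width 1.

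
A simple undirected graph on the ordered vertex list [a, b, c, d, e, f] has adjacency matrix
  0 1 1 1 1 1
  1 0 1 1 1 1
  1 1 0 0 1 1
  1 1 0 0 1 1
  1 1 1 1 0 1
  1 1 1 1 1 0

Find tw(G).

4

A width-4 tree decomposition is:
Bags: B1 = {a, b, d, e, f}  B2 = {a, b, c, e, f}
Tree: B1–B2
The largest bag has 5 vertices, giving width 4; this decomposition certifies tw(G) ≤ 4. For the lower bound, the 5 vertices {a, b, d, e, f} are pairwise adjacent, and any tree decomposition puts a clique entirely inside one bag — forcing width ≥ 4. Hence tw(G) = 4 exactly.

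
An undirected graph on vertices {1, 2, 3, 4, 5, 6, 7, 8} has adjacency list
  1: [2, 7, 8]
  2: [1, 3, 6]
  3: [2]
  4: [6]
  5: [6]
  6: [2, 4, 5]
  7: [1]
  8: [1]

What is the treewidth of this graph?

1

A width-1 tree decomposition is:
Bags: B1 = {1, 2}  B2 = {2, 3}  B3 = {1, 7}  B4 = {2, 6}  B5 = {4, 6}  B6 = {1, 8}  B7 = {5, 6}
Tree: B1–B2, B1–B3, B1–B4, B4–B5, B1–B6, B5–B7
Each bag holds 2 vertices, so the decomposition has width 1, which upper-bounds the treewidth. G has an edge, so its treewidth is at least 1. Therefore the treewidth is 1.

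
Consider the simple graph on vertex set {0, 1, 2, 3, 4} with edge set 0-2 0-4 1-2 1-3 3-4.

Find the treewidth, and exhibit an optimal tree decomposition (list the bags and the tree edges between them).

Treewidth 2.
One such decomposition:
Bags: B1 = {0, 3, 4}  B2 = {0, 2, 3}  B3 = {1, 2, 3}
Tree: B1–B2, B2–B3

Each bag holds 3 vertices, so the decomposition has width 2, which upper-bounds the treewidth. For the lower bound, G contains the cycle 3–4–0–2–1–3, so G is not a forest; only forests have treewidth ≤ 1, hence tw(G) ≥ 2. The upper and lower bounds meet at 2, so that is the treewidth.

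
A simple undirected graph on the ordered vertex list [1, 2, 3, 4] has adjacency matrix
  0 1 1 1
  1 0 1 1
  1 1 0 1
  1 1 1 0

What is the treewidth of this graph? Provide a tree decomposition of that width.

Treewidth 3.
One optimal decomposition is:
Bags: B1 = {1, 2, 3, 4}
Tree: (single bag)

With just one bag of size 4, the width is 4 − 1 = 3, so tw(G) ≤ 3. On the other hand G contains the 4-clique {1, 2, 3, 4}. A clique must lie in a single bag of any decomposition, so no decomposition can have width below 3. Hence tw(G) = 3 exactly.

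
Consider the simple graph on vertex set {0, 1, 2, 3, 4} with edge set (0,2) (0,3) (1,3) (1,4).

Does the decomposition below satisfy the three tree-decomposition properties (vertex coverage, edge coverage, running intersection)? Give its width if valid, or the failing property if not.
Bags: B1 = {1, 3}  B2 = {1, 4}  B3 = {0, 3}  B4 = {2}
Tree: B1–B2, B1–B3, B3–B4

A tree decomposition must satisfy three properties: every vertex lies in some bag; for every edge, both endpoints lie together in some bag; and for every vertex, the bags containing it form a connected subtree. Here edge (0,2) lies in no bag, so the decomposition is invalid.

No — edge (0,2) lies in no bag.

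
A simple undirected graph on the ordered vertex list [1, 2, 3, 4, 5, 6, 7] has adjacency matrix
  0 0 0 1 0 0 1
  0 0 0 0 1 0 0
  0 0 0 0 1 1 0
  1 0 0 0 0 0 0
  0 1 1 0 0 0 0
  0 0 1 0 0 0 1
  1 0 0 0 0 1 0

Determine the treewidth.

1

A width-1 tree decomposition is:
Bags: B1 = {1, 4}  B2 = {1, 7}  B3 = {6, 7}  B4 = {3, 6}  B5 = {3, 5}  B6 = {2, 5}
Tree: B1–B2, B2–B3, B3–B4, B4–B5, B5–B6
Each bag holds 2 vertices, so the decomposition has width 1, which upper-bounds the treewidth. Since G has at least one edge (e.g. 4–1), it is not an edgeless graph, so tw(G) ≥ 1. Hence tw(G) = 1 exactly.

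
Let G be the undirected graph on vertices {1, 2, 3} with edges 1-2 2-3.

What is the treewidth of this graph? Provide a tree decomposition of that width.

Each bag holds 2 vertices, so the decomposition has width 1, which upper-bounds the treewidth. Any graph with an edge has treewidth ≥ 1, and G has the edge 2–1. Hence tw(G) = 1 exactly.

Treewidth 1.
One optimal decomposition is:
Bags: B1 = {1, 2}  B2 = {2, 3}
Tree: B1–B2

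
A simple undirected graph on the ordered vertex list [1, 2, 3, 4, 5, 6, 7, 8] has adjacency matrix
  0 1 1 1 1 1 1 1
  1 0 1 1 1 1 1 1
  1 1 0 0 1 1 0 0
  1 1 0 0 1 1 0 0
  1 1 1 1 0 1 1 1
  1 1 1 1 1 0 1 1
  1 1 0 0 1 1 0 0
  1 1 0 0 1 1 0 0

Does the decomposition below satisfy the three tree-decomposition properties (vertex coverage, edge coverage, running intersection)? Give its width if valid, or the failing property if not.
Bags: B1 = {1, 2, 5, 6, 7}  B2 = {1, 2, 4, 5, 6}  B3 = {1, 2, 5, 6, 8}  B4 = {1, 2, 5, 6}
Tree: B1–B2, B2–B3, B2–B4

A tree decomposition must satisfy three properties: every vertex lies in some bag; for every edge, both endpoints lie together in some bag; and for every vertex, the bags containing it form a connected subtree. Here vertex 3 appears in no bag, so the decomposition is invalid.

No — vertex 3 appears in no bag.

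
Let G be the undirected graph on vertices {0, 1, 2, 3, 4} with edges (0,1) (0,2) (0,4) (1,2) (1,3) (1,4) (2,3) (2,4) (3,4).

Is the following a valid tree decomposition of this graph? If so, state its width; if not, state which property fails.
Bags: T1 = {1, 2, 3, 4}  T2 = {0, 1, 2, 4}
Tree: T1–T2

Yes; width 3.

Checking the three conditions: (i) the bags cover all of {0, 1, 2, 3, 4}; (ii) for each edge, some bag contains both endpoints; (iii) the bags containing any fixed vertex form a subtree. All hold, so the decomposition is valid with width 4 − 1 = 3.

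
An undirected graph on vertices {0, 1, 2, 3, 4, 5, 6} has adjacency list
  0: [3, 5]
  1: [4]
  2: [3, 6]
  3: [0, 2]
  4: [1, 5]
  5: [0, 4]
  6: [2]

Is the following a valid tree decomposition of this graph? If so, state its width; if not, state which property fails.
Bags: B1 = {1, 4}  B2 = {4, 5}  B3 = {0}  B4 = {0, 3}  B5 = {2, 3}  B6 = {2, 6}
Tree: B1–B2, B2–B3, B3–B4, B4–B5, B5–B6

No — edge (5,0) lies in no bag.

A tree decomposition must satisfy three properties: every vertex lies in some bag; for every edge, both endpoints lie together in some bag; and for every vertex, the bags containing it form a connected subtree. Here edge (5,0) lies in no bag, so the decomposition is invalid.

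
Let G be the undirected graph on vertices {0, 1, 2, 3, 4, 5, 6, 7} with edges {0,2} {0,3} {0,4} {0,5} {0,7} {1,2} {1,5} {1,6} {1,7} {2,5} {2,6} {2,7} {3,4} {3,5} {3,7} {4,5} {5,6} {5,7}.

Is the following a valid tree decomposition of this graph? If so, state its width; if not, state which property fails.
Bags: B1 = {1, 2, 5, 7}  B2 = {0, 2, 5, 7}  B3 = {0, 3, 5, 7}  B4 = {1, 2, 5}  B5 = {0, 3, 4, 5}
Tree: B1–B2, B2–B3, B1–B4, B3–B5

No — vertex 6 appears in no bag.

A tree decomposition must satisfy three properties: every vertex lies in some bag; for every edge, both endpoints lie together in some bag; and for every vertex, the bags containing it form a connected subtree. Here vertex 6 appears in no bag, so the decomposition is invalid.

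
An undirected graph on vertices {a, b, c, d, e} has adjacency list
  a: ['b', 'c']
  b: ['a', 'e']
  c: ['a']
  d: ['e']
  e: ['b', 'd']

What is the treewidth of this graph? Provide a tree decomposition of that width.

Every bag has size at most 2, so the width is 2 − 1 = 1 and tw(G) ≤ 1. Any graph with an edge has treewidth ≥ 1, and G has the edge d–e. Therefore the treewidth is 1.

Treewidth 1.
One such decomposition:
Bags: B1 = {d, e}  B2 = {b, e}  B3 = {a, b}  B4 = {a, c}
Tree: B1–B2, B2–B3, B3–B4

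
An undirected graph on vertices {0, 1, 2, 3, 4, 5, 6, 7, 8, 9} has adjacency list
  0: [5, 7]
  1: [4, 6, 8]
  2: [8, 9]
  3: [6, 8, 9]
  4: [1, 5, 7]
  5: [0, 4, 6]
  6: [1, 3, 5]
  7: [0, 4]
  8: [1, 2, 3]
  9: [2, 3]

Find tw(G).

A width-2 tree decomposition is:
Bags: B1 = {0, 5, 7}  B2 = {4, 5, 7}  B3 = {4, 5, 6}  B4 = {1, 4, 6}  B5 = {1, 3, 6}  B6 = {1, 3, 8}  B7 = {3, 8, 9}  B8 = {2, 8, 9}
Tree: B1–B2, B2–B3, B3–B4, B4–B5, B5–B6, B6–B7, B7–B8
The largest bag has 3 vertices, giving width 2; this decomposition certifies tw(G) ≤ 2. For the lower bound, G contains the cycle 0–7–4–5–0, so G is not a forest; only forests have treewidth ≤ 1, hence tw(G) ≥ 2. Hence tw(G) = 2 exactly.

2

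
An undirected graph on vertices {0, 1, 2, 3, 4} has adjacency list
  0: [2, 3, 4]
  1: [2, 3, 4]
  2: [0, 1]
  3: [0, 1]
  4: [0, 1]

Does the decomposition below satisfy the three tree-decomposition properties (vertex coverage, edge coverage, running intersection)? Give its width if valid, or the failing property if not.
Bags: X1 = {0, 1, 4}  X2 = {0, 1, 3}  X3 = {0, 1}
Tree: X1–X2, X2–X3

A tree decomposition must satisfy three properties: every vertex lies in some bag; for every edge, both endpoints lie together in some bag; and for every vertex, the bags containing it form a connected subtree. Here vertex 2 appears in no bag, so the decomposition is invalid.

No — vertex 2 appears in no bag.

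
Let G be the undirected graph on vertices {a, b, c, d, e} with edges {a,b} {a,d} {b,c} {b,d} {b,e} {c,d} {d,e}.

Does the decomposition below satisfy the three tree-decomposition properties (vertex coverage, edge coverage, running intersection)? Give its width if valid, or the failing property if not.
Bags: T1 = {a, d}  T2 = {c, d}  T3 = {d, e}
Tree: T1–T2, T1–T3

No — vertex b appears in no bag.

A tree decomposition must satisfy three properties: every vertex lies in some bag; for every edge, both endpoints lie together in some bag; and for every vertex, the bags containing it form a connected subtree. Here vertex b appears in no bag, so the decomposition is invalid.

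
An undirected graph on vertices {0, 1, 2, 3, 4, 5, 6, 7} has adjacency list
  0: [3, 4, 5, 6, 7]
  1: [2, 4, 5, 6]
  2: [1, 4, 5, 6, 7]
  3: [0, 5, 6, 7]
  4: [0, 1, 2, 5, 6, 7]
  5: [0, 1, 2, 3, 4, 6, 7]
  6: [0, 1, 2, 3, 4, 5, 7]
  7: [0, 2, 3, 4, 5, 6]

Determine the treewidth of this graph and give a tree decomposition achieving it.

Treewidth 4.
One optimal decomposition is:
Bags: B1 = {1, 2, 4, 5, 6}  B2 = {2, 4, 5, 6, 7}  B3 = {0, 4, 5, 6, 7}  B4 = {0, 3, 5, 6, 7}
Tree: B1–B2, B2–B3, B3–B4

Each bag holds 5 vertices, so the decomposition has width 4, which upper-bounds the treewidth. On the other hand G contains the 5-clique {0, 3, 5, 6, 7}. A clique must lie in a single bag of any decomposition, so no decomposition can have width below 4. Hence tw(G) = 4 exactly.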